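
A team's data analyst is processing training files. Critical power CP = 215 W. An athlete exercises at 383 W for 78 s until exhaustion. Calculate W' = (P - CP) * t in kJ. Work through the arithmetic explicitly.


P - CP = 383 - 215 = 168 W
W' = 168 * 78 = 13104 J
= 13104 / 1000 = 13.104 kJ

13.104 kJ


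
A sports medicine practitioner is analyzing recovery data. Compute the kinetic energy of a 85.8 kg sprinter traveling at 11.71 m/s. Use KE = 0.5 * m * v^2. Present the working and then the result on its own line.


Velocity squared = 137.1241
KE = 0.5 * 85.8 * 137.1241 = 5882.62 J

5882.62 J


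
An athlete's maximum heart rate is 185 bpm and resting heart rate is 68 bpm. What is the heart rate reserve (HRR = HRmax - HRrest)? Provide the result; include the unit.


HRR = HRmax - HRrest
= 185 - 68
= 117 bpm

117 bpm


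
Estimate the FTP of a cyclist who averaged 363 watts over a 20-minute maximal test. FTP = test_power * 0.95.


FTP = 363 * 0.95 = 344.85 W

344.85 W


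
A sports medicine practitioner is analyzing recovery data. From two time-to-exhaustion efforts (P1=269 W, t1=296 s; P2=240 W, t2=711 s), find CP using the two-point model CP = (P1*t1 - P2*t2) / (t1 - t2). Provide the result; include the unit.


Work in trial 1 = 79624 J
Work in trial 2 = 170640 J
Delta work = -91016 J
Delta time = -415 s
CP = -91016 / -415 = 219.32 W

219.32 W


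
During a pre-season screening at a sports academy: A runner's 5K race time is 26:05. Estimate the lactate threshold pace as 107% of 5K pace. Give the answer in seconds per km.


Total race time = 26*60 + 5 = 1565 seconds
5K pace = 1565 / 5 = 313.0 sec/km
LT pace = 313.0 * 1.07 = 334.91 sec/km

334.91 s/km


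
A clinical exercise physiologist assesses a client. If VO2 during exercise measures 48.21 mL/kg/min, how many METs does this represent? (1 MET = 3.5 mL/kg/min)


METs = VO2 / 3.5 = 48.21 / 3.5 = 13.77

13.77 METs


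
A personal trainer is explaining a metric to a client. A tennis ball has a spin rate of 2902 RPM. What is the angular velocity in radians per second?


Convert RPM to rad/s: multiply by 2*pi and divide by 60
omega = 2902 * 2 * pi / 60
= 303.897 rad/s

303.897 rad/s


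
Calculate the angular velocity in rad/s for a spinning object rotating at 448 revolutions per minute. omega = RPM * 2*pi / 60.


omega = RPM * 2*pi / 60
= 448 * 6.28318531 / 60
= 46.914 rad/s

46.914 rad/s


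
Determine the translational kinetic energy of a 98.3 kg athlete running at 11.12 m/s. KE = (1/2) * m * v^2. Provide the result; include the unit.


KE = 0.5 * m * v^2
= 0.5 * 98.3 * 11.12^2
= 0.5 * 98.3 * 123.6544
= 6077.61 J

6077.61 J


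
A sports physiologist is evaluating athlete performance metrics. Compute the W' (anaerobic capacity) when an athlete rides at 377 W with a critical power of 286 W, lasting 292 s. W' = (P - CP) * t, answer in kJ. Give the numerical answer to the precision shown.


Above-CP power = 91 W
Duration = 292 s
W' = 91 * 292 = 26572 J
Convert: 26572 / 1000 = 26.572 kJ

26.572 kJ


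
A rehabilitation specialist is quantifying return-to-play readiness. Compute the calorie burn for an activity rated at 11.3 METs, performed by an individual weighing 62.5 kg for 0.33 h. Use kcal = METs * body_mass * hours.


Product of METs and mass = 11.3 * 62.5 = 706.25
Total kcal = 706.25 * 0.33 = 233.06 kcal

233.06 kcal


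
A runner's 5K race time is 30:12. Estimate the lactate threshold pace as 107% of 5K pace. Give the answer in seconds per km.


Total race time = 30*60 + 12 = 1812 seconds
5K pace = 1812 / 5 = 362.4 sec/km
LT pace = 362.4 * 1.07 = 387.77 sec/km

387.77 s/km


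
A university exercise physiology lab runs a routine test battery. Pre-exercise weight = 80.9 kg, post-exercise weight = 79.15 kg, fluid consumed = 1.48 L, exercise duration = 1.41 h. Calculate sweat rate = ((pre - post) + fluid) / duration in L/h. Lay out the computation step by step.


Weight loss = 80.9 - 79.15 = 1.75 kg (approx L)
Total sweat = 1.75 + 1.48 = 3.23 L
Sweat rate = 3.23 / 1.41 = 2.291 L/h

2.291 L/h


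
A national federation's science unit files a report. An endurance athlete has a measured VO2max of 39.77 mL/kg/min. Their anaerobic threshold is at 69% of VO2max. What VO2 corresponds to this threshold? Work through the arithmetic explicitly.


Anaerobic threshold VO2 = VO2max * 69%
= 39.77 * 0.69
= 27.44 mL/kg/min

27.44 mL/kg/min


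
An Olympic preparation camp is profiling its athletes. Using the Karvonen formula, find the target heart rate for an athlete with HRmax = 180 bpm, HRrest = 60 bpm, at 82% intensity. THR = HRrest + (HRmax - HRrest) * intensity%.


HRR = 180 - 60 = 120
THR = 60 + 120 * 0.82
= 60 + 98.4
= 158.4 bpm

158.4 bpm


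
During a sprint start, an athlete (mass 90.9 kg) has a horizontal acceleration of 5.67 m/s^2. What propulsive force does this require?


Propulsive force = mass * acceleration
= 90.9 kg * 5.67 m/s^2
= 515.4 N

515.4 N


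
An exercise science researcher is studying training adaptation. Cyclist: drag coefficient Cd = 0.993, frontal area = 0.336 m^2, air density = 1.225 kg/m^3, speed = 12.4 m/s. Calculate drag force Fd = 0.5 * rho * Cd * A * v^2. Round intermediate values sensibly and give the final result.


v^2 = 12.4^2 = 153.76
Fd = 0.5 * 1.225 * 0.993 * 0.336 * 153.76
= 31.422 N

31.422 N


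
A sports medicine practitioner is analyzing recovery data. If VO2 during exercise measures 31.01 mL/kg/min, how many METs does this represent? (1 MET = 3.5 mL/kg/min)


METs = VO2 / 3.5 = 31.01 / 3.5 = 8.86

8.86 METs


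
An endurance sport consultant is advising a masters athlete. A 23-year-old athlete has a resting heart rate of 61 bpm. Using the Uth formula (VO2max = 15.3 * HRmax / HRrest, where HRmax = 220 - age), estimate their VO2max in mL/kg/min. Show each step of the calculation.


HRmax = 220 - 23 = 197 bpm
Ratio = HRmax / HRrest = 197 / 61 = 3.2295
VO2max = 15.3 * 3.2295 = 49.41 mL/kg/min

49.41 mL/kg/min


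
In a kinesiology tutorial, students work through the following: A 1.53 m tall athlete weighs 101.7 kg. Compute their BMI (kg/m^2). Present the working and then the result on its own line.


height^2 = 2.3409 m^2
BMI = 101.7 / 2.3409 = 43.44 kg/m^2

43.44 kg/m^2


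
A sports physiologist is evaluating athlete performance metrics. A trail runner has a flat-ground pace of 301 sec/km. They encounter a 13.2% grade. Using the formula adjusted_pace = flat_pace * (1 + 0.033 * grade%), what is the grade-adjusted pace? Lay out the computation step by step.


Grade factor = 1 + 0.033 * 13.2 = 1.4356
Adjusted = 301 * 1.4356 = 432.12 sec/km

432.12 s/km


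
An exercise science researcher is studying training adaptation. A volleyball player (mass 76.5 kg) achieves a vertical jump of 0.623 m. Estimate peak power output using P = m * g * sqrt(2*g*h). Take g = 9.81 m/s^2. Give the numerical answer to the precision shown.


2 * g * h = 2 * 9.81 * 0.623 = 12.22326
sqrt(12.22326) = 3.496178 m/s
P = 76.5 * 9.81 * 3.496178 = 2623.76 W

2623.76 W


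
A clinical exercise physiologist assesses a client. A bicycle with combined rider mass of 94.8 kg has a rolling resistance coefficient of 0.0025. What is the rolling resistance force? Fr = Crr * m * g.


Fr = 0.0025 * 94.8 * 9.81
= 0.237 * 9.81
= 2.325 N

2.325 N


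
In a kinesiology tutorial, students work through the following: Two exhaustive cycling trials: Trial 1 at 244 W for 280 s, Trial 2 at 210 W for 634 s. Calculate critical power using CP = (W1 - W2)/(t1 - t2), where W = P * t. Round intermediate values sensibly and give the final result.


W1 = 244 * 280 = 68320 J
W2 = 210 * 634 = 133140 J
CP = (68320 - 133140) / (280 - 634)
= -64820 / -354
= 183.11 W

183.11 W


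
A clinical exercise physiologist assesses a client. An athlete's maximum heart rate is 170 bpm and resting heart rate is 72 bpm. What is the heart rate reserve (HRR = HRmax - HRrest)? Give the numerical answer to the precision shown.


HRR = HRmax - HRrest
= 170 - 72
= 98 bpm

98 bpm


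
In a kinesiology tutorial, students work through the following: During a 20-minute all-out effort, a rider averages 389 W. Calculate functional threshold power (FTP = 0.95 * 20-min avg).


FTP = 0.95 * 389
= 369.55 W

369.55 W


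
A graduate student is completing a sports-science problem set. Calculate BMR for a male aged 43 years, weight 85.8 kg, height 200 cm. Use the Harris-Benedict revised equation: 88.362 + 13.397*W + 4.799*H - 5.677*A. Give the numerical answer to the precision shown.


Substituting values:
W term = 13.397 * 85.8 = 1149.4626
H term = 4.799 * 200 = 959.8
A term = 5.677 * 43 = 244.111
BMR = 1953.51 kcal/day

1953.51 kcal/day


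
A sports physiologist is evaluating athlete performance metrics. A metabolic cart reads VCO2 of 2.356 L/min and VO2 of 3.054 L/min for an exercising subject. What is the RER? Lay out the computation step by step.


RER = VCO2 / VO2 = 2.356 / 3.054 = 0.7714

0.7714


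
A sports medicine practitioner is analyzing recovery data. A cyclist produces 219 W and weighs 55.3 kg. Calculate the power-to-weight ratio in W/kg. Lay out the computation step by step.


P/W = power / mass
= 219 / 55.3
= 3.96 W/kg

3.96 W/kg


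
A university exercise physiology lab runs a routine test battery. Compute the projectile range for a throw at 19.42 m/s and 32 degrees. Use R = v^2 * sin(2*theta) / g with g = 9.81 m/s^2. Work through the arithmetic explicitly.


Two times the angle = 64 degrees
sin(64) = 0.898794
R = 377.1364 * 0.898794 / 9.81 = 34.553 m

34.553 m


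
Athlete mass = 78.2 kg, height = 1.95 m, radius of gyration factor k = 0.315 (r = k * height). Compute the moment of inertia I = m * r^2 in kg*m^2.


r = k * height = 0.315 * 1.95 = 0.61425 m
r^2 = 0.61425^2 = 0.377303
I = 78.2 * 0.377303 = 29.505 kg*m^2

29.505 kg*m^2


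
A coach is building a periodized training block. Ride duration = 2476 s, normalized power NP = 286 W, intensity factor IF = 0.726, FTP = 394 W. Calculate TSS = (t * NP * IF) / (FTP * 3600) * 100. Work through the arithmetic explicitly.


Numerator = 2476 * 286 * 0.726 = 514106.736
Denominator = 394 * 3600 = 1418400
TSS = 514106.736 / 1418400 * 100
= 36.25

36.25 TSS


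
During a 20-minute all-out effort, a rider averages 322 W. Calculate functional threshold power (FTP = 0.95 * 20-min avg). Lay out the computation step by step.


FTP = 0.95 * 322
= 305.9 W

305.9 W


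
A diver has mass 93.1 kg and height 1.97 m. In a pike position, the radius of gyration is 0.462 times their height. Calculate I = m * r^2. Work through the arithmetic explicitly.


r = 0.462 * 1.97 = 0.91014 m
I = m * r^2 = 93.1 * 0.828355 = 77.12 kg*m^2

77.12 kg*m^2


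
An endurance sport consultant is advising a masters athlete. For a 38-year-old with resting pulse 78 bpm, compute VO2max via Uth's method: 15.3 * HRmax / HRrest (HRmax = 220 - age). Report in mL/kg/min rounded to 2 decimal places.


Step 1: HRmax = 220 - 38 = 182 bpm
Step 2: Ratio = 182 / 78 = 2.3333
Step 3: VO2max = 15.3 * 2.3333 = 35.7 mL/kg/min

35.7 mL/kg/min


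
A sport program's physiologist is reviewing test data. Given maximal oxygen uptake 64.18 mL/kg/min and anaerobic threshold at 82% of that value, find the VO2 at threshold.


Percentage as decimal = 0.82
VO2 at AT = 64.18 * 0.82 = 52.63 mL/kg/min

52.63 mL/kg/min


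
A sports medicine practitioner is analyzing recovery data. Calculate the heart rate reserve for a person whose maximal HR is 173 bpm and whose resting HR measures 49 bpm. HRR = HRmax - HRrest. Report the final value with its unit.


HRmax = 173 bpm
HRrest = 49 bpm
HRR = 173 - 49 = 124 bpm

124 bpm


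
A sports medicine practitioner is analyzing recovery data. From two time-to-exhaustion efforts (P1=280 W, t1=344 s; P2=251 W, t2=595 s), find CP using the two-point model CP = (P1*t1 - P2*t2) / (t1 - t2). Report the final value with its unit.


Work in trial 1 = 96320 J
Work in trial 2 = 149345 J
Delta work = -53025 J
Delta time = -251 s
CP = -53025 / -251 = 211.25 W

211.25 W


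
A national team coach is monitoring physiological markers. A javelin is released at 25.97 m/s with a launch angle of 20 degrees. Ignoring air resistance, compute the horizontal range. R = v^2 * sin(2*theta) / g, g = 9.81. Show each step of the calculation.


Launch speed squared = 674.4409
sin(2 * 20 deg) = 0.642788
Range = 674.4409 * 0.642788 / 9.81
= 44.192 m

44.192 m


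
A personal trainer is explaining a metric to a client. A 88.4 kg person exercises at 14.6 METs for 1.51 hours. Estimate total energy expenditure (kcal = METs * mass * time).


Energy = METs * mass(kg) * time(h)
= 14.6 * 88.4 * 1.51
= 1948.87 kcal

1948.87 kcal


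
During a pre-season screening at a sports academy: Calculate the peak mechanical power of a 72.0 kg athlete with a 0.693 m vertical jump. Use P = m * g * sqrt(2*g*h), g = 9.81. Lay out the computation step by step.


First, sqrt(2gh) = sqrt(2 * 9.81 * 0.693)
= sqrt(13.59666) = 3.687365 m/s
Power = 72.0 * 9.81 * 3.687365 = 2604.46 W

2604.46 W


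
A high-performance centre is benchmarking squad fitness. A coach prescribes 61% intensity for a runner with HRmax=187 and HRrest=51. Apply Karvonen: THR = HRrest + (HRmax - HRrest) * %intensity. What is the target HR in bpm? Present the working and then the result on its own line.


Heart rate reserve = 187 - 51 = 136
Intensity fraction = 61 / 100 = 0.61
THR = 51 + 136 * 0.61 = 133.96 bpm

133.96 bpm


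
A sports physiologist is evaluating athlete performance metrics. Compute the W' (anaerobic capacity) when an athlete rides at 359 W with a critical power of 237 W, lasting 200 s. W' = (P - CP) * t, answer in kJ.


Above-CP power = 122 W
Duration = 200 s
W' = 122 * 200 = 24400 J
Convert: 24400 / 1000 = 24.4 kJ

24.4 kJ


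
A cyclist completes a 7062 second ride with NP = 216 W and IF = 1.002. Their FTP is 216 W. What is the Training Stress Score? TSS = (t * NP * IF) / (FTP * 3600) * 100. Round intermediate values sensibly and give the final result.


t * NP * IF = 7062 * 216 * 1.002 = 1528442.784
FTP * 3600 = 777600
TSS = (1528442.784 / 777600) * 100 = 196.56

196.56 TSS


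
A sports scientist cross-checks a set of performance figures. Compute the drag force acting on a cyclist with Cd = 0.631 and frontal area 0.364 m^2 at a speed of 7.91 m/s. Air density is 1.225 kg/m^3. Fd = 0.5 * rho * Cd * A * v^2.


Step 1: v^2 = 62.5681
Step 2: Fd = 0.5 * 1.225 * 0.631 * 0.364 * 62.5681
= 8.802 N

8.802 N


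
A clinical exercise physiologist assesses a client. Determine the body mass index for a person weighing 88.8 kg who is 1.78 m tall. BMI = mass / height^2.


BMI = mass / height^2
= 88.8 / 1.78^2
= 88.8 / 3.1684
= 28.03 kg/m^2

28.03 kg/m^2


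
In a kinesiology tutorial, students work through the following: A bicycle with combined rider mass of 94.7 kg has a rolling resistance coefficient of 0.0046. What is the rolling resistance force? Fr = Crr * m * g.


Fr = 0.0046 * 94.7 * 9.81
= 0.43562 * 9.81
= 4.273 N

4.273 N


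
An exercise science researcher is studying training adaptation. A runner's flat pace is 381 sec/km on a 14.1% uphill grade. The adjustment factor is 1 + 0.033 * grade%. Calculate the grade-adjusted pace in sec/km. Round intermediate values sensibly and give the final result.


Factor = 1 + 0.033 * 14.1 = 1.4653
Adjusted pace = 381 * 1.4653
= 558.28 sec/km

558.28 s/km


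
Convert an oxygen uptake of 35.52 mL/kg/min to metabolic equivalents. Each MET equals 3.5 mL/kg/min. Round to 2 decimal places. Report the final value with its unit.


One MET = 3.5 mL/kg/min
Number of METs = 35.52 / 3.5
= 10.15 METs

10.15 METs


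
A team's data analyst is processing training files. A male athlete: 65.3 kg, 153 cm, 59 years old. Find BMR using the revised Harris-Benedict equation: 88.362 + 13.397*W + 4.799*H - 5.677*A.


Intercept = 88.362
Weight contribution = 13.397 * 65.3 = 874.8241
Height contribution = 4.799 * 153 = 734.247
Age contribution = 5.677 * 59 = 334.943
BMR = 88.362 + 874.8241 + 734.247 - 334.943
= 1362.49 kcal/day

1362.49 kcal/day


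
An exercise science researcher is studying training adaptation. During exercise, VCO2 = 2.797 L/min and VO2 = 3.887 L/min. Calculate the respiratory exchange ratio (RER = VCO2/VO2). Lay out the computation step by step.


RER = VCO2 / VO2
= 2.797 / 3.887
= 0.7196

0.7196


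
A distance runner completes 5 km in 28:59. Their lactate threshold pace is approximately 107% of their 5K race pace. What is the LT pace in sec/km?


Convert to seconds: 28 min 59 s = 1739 s
Pace per km = 1739 / 5 = 347.8 s/km
LT pace = 347.8 * 1.07 = 372.15 s/km

372.15 s/km


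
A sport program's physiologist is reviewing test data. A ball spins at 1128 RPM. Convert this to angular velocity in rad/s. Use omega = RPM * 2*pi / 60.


omega = 1128 * 2 * pi / 60
= 1128 * 6.28318531 / 60
= 7087.433 / 60
= 118.124 rad/s

118.124 rad/s


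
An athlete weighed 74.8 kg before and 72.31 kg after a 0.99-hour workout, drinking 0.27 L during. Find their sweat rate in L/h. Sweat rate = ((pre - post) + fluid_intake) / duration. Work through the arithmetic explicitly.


Body mass change = 2.49 kg
Total sweat loss = 2.49 + 0.27 = 2.76 L
Rate = 2.76 / 0.99 = 2.788 L/h

2.788 L/h


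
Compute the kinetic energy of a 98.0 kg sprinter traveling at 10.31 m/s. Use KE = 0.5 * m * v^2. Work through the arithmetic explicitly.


Velocity squared = 106.2961
KE = 0.5 * 98.0 * 106.2961 = 5208.51 J

5208.51 J


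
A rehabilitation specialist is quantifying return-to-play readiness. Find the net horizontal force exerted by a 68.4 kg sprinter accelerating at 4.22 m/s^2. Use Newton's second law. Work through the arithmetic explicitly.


Newton's second law: F = m * a
F = 68.4 * 4.22 = 288.65 N

288.65 N


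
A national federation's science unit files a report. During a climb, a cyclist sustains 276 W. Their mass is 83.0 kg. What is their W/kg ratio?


Power-to-weight = 276 W / 83.0 kg
= 3.325 W/kg

3.325 W/kg


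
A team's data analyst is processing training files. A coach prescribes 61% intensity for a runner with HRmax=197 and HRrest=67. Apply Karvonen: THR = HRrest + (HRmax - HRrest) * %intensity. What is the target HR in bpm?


Heart rate reserve = 197 - 67 = 130
Intensity fraction = 61 / 100 = 0.61
THR = 67 + 130 * 0.61 = 146.3 bpm

146.3 bpm


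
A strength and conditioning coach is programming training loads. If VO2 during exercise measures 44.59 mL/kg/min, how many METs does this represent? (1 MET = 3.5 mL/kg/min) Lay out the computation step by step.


METs = VO2 / 3.5 = 44.59 / 3.5 = 12.74

12.74 METs


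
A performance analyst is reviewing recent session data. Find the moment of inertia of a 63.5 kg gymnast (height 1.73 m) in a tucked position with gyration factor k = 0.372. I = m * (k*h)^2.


Radius of gyration = 0.372 * 1.73 = 0.64356 m
I = 63.5 * 0.64356^2
= 63.5 * 0.414169
= 26.3 kg*m^2

26.3 kg*m^2


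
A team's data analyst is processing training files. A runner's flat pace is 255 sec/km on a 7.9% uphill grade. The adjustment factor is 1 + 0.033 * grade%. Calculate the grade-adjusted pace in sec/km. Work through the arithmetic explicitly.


Factor = 1 + 0.033 * 7.9 = 1.2607
Adjusted pace = 255 * 1.2607
= 321.48 sec/km

321.48 s/km


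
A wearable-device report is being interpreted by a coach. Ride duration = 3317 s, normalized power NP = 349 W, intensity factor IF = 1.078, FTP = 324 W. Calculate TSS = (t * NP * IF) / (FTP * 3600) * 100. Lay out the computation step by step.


Numerator = 3317 * 349 * 1.078 = 1247928.374
Denominator = 324 * 3600 = 1166400
TSS = 1247928.374 / 1166400 * 100
= 106.99

106.99 TSS


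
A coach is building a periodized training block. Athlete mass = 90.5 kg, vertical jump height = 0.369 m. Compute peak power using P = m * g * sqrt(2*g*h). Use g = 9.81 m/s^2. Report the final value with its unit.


sqrt(2 * 9.81 * 0.369) = sqrt(7.23978) = 2.690684 m/s
P = 90.5 * 9.81 * 2.690684
= 2388.8 W

2388.8 W


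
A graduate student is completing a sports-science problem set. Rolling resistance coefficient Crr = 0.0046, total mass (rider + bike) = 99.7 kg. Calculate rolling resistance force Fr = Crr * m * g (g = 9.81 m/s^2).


Fr = Crr * m * g
= 0.0046 * 99.7 * 9.81
= 4.499 N

4.499 N


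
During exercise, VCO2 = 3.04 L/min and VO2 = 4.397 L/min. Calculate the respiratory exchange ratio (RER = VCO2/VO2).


RER = VCO2 / VO2
= 3.04 / 4.397
= 0.6914

0.6914


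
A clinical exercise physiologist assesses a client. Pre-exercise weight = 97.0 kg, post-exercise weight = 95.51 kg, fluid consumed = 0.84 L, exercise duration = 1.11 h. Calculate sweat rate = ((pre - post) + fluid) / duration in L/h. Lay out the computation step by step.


Weight loss = 97.0 - 95.51 = 1.49 kg (approx L)
Total sweat = 1.49 + 0.84 = 2.33 L
Sweat rate = 2.33 / 1.11 = 2.099 L/h

2.099 L/h


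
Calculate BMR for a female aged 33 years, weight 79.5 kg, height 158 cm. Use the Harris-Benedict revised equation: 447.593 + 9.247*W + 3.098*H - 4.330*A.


Substituting values:
W term = 9.247 * 79.5 = 735.1365
H term = 3.098 * 158 = 489.484
A term = 4.330 * 33 = 142.89
BMR = 1529.32 kcal/day

1529.32 kcal/day


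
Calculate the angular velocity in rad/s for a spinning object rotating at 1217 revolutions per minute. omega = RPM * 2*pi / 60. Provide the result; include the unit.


omega = RPM * 2*pi / 60
= 1217 * 6.28318531 / 60
= 127.444 rad/s

127.444 rad/s


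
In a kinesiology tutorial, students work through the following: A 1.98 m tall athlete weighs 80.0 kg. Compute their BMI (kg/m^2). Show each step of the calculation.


height^2 = 3.9204 m^2
BMI = 80.0 / 3.9204 = 20.41 kg/m^2

20.41 kg/m^2


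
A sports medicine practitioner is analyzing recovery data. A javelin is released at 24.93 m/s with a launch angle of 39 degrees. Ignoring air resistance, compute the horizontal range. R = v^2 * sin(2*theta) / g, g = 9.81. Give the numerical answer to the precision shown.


Launch speed squared = 621.5049
sin(2 * 39 deg) = 0.978148
Range = 621.5049 * 0.978148 / 9.81
= 61.97 m

61.97 m


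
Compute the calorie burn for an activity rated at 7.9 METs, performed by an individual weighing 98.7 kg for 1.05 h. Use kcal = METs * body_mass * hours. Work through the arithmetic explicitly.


Product of METs and mass = 7.9 * 98.7 = 779.73
Total kcal = 779.73 * 1.05 = 818.72 kcal

818.72 kcal


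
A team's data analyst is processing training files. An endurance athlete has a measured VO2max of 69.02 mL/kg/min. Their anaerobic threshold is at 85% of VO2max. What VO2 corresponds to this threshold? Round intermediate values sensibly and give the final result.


Anaerobic threshold VO2 = VO2max * 85%
= 69.02 * 0.85
= 58.67 mL/kg/min

58.67 mL/kg/min


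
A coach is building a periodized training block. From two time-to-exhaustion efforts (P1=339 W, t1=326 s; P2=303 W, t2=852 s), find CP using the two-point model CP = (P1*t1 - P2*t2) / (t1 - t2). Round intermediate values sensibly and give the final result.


Work in trial 1 = 110514 J
Work in trial 2 = 258156 J
Delta work = -147642 J
Delta time = -526 s
CP = -147642 / -526 = 280.69 W

280.69 W


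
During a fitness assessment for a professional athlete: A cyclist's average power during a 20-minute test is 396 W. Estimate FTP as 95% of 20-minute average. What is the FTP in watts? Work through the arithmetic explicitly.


FTP = 20-min power * 0.95
= 396 * 0.95
= 376.2 W

376.2 W


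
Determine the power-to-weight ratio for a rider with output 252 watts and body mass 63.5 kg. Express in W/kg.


P/W = 252 / 63.5 = 3.969 W/kg

3.969 W/kg


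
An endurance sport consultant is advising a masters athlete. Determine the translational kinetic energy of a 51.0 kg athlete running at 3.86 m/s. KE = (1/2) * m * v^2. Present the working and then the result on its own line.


KE = 0.5 * m * v^2
= 0.5 * 51.0 * 3.86^2
= 0.5 * 51.0 * 14.8996
= 379.94 J

379.94 J


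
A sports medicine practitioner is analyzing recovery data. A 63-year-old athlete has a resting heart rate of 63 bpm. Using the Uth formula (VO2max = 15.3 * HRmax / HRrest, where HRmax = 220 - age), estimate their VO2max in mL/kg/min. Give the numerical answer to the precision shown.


HRmax = 220 - 63 = 157 bpm
Ratio = HRmax / HRrest = 157 / 63 = 2.4921
VO2max = 15.3 * 2.4921 = 38.13 mL/kg/min

38.13 mL/kg/min


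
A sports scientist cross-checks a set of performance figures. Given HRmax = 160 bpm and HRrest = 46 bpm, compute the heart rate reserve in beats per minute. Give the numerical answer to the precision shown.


Heart rate reserve = maximum HR minus resting HR
HRR = 160 - 46 = 114 bpm

114 bpm


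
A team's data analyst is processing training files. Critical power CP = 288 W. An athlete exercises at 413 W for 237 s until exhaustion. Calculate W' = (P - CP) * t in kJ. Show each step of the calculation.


P - CP = 413 - 288 = 125 W
W' = 125 * 237 = 29625 J
= 29625 / 1000 = 29.625 kJ

29.625 kJ


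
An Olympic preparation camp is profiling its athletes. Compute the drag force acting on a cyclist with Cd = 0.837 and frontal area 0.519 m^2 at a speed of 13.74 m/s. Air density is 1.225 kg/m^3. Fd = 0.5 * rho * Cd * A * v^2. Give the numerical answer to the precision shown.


Step 1: v^2 = 188.7876
Step 2: Fd = 0.5 * 1.225 * 0.837 * 0.519 * 188.7876
= 50.231 N

50.231 N


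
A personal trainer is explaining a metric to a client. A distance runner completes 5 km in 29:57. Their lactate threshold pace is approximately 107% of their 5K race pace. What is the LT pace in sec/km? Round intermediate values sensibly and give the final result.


Convert to seconds: 29 min 57 s = 1797 s
Pace per km = 1797 / 5 = 359.4 s/km
LT pace = 359.4 * 1.07 = 384.56 s/km

384.56 s/km


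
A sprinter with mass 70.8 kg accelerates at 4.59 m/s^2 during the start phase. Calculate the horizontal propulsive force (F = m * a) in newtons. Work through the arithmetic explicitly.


F = m * a
= 70.8 * 4.59
= 324.97 N

324.97 N


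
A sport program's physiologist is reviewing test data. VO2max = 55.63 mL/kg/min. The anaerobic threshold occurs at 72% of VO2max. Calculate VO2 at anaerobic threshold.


AT fraction = 72 / 100 = 0.72
AT VO2 = 55.63 * 0.72
= 40.05 mL/kg/min

40.05 mL/kg/min


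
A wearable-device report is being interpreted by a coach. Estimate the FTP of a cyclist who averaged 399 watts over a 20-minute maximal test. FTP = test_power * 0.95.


FTP = 399 * 0.95 = 379.05 W

379.05 W


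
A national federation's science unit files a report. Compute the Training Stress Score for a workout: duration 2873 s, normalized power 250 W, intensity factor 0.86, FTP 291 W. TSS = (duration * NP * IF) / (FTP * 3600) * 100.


Product = 2873 * 250 * 0.86 = 617695.0
Base = 291 * 3600 = 1047600
TSS = 617695.0 / 1047600 * 100 = 58.96

58.96 TSS


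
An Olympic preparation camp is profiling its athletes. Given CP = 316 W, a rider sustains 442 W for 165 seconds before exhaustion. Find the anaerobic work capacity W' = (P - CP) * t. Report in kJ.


Excess power = 442 - 316 = 126 W
Work above CP = 126 * 165 = 20790 J
W' = 20.79 kJ

20.79 kJ


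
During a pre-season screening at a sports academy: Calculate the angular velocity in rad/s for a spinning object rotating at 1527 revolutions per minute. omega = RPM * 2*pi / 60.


omega = RPM * 2*pi / 60
= 1527 * 6.28318531 / 60
= 159.907 rad/s

159.907 rad/s


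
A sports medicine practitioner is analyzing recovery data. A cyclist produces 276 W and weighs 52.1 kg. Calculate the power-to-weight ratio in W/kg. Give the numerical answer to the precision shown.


P/W = power / mass
= 276 / 52.1
= 5.298 W/kg

5.298 W/kg


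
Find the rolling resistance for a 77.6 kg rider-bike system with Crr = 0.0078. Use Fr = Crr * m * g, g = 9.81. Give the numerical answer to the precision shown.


m * g = 77.6 * 9.81 = 761.256 N
Fr = 0.0078 * 761.256 = 5.938 N

5.938 N


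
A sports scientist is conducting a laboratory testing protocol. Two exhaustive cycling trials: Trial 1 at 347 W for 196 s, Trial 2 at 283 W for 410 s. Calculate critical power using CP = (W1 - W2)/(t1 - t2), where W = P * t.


W1 = 347 * 196 = 68012 J
W2 = 283 * 410 = 116030 J
CP = (68012 - 116030) / (196 - 410)
= -48018 / -214
= 224.38 W

224.38 W


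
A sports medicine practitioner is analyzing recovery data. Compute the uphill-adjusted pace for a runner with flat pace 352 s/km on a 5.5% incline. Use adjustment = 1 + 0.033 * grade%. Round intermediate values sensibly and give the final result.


Adjustment factor = 1 + 0.033 * 5.5 = 1.1815
Grade-adjusted pace = 352 * 1.1815 = 415.89 s/km

415.89 s/km


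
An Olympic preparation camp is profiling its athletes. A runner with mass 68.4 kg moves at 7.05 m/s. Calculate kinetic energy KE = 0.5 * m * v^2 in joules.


v^2 = 7.05^2 = 49.7025
KE = 0.5 * 68.4 * 49.7025
= 1699.83 J

1699.83 J


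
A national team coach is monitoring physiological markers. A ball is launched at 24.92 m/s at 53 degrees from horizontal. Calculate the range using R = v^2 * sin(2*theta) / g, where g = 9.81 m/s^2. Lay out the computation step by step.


sin(2 * 53) = sin(106) = 0.961262
v^2 = 24.92^2 = 621.0064
R = 621.0064 * 0.961262 / 9.81
= 60.851 m

60.851 m


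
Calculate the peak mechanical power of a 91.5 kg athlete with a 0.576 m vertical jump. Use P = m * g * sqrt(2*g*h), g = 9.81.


First, sqrt(2gh) = sqrt(2 * 9.81 * 0.576)
= sqrt(11.30112) = 3.361714 m/s
Power = 91.5 * 9.81 * 3.361714 = 3017.52 W

3017.52 W


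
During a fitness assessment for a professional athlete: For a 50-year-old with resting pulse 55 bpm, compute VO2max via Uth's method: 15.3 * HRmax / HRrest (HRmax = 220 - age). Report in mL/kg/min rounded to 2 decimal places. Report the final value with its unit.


Step 1: HRmax = 220 - 50 = 170 bpm
Step 2: Ratio = 170 / 55 = 3.0909
Step 3: VO2max = 15.3 * 3.0909 = 47.29 mL/kg/min

47.29 mL/kg/min


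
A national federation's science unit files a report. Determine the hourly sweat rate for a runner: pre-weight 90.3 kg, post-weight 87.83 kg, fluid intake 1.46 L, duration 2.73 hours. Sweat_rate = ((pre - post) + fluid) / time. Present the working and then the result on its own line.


Mass lost = 90.3 - 87.83 = 2.47 kg
Add fluid consumed: 2.47 + 1.46 = 3.93 L total sweat
Sweat rate = 3.93 / 2.73 = 1.44 L/h

1.44 L/h


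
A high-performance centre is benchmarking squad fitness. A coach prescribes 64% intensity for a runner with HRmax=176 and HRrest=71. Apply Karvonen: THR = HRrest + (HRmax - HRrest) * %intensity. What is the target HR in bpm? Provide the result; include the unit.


Heart rate reserve = 176 - 71 = 105
Intensity fraction = 64 / 100 = 0.64
THR = 71 + 105 * 0.64 = 138.2 bpm

138.2 bpm


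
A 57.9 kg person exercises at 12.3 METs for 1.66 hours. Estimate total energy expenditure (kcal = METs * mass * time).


Energy = METs * mass(kg) * time(h)
= 12.3 * 57.9 * 1.66
= 1182.2 kcal

1182.2 kcal


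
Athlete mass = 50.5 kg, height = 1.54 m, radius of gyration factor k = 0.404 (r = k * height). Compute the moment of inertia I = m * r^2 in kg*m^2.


r = k * height = 0.404 * 1.54 = 0.62216 m
r^2 = 0.62216^2 = 0.387083
I = 50.5 * 0.387083 = 19.548 kg*m^2

19.548 kg*m^2


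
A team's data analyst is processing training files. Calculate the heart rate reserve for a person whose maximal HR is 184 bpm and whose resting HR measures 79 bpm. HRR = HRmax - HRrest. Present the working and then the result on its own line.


HRmax = 184 bpm
HRrest = 79 bpm
HRR = 184 - 79 = 105 bpm

105 bpm


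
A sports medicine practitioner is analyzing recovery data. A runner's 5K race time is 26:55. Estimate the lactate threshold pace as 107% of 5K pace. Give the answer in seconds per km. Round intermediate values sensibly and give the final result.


Total race time = 26*60 + 55 = 1615 seconds
5K pace = 1615 / 5 = 323.0 sec/km
LT pace = 323.0 * 1.07 = 345.61 sec/km

345.61 s/km


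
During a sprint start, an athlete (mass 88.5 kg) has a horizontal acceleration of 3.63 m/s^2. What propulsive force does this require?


Propulsive force = mass * acceleration
= 88.5 kg * 3.63 m/s^2
= 321.26 N

321.26 N


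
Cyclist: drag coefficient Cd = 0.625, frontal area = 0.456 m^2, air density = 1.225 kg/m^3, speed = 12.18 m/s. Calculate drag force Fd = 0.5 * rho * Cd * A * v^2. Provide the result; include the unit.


v^2 = 12.18^2 = 148.3524
Fd = 0.5 * 1.225 * 0.625 * 0.456 * 148.3524
= 25.897 N

25.897 N


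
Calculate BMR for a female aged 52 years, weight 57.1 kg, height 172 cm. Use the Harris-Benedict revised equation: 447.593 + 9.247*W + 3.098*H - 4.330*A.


Substituting values:
W term = 9.247 * 57.1 = 528.0037
H term = 3.098 * 172 = 532.856
A term = 4.330 * 52 = 225.16
BMR = 1283.29 kcal/day

1283.29 kcal/day


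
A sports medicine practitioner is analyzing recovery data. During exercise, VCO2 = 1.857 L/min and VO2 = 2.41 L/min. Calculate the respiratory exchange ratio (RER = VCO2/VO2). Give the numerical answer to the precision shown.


RER = VCO2 / VO2
= 1.857 / 2.41
= 0.7705

0.7705


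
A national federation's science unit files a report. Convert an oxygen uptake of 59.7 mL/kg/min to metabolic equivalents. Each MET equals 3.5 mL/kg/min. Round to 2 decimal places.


One MET = 3.5 mL/kg/min
Number of METs = 59.7 / 3.5
= 17.06 METs

17.06 METs


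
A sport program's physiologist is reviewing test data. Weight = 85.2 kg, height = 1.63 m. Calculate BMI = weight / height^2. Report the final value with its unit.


height^2 = 1.63^2 = 2.6569
BMI = 85.2 / 2.6569 = 32.07 kg/m^2

32.07 kg/m^2


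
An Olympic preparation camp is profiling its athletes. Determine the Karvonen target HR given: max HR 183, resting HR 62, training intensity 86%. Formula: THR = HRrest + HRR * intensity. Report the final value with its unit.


HRR = HRmax - HRrest = 183 - 62 = 121
THR = 62 + 121 * 0.86
= 166.06 bpm

166.06 bpm


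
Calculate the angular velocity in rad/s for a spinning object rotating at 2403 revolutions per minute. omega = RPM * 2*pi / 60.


omega = RPM * 2*pi / 60
= 2403 * 6.28318531 / 60
= 251.642 rad/s

251.642 rad/s


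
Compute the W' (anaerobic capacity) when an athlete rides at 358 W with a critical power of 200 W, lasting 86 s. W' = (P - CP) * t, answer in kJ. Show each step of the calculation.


Above-CP power = 158 W
Duration = 86 s
W' = 158 * 86 = 13588 J
Convert: 13588 / 1000 = 13.588 kJ

13.588 kJ


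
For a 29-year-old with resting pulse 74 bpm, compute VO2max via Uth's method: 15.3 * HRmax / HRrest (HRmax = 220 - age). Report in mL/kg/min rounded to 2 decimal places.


Step 1: HRmax = 220 - 29 = 191 bpm
Step 2: Ratio = 191 / 74 = 2.5811
Step 3: VO2max = 15.3 * 2.5811 = 39.49 mL/kg/min

39.49 mL/kg/min


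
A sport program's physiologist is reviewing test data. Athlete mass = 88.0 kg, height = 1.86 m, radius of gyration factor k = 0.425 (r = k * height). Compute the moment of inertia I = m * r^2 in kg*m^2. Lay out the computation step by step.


r = k * height = 0.425 * 1.86 = 0.7905 m
r^2 = 0.7905^2 = 0.62489
I = 88.0 * 0.62489 = 54.99 kg*m^2

54.99 kg*m^2


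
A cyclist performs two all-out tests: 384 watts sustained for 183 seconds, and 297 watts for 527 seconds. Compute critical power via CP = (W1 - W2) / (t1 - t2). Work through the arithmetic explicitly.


W1 = P1 * t1 = 384 * 183 = 70272 J
W2 = P2 * t2 = 297 * 527 = 156519 J
CP = (70272 - 156519) / (183 - 527)
= 250.72 W

250.72 W


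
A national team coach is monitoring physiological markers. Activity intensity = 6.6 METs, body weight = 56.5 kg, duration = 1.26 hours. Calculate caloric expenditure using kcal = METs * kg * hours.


kcal = 6.6 * 56.5 * 1.26
= 372.9 * 1.26
= 469.85 kcal

469.85 kcal


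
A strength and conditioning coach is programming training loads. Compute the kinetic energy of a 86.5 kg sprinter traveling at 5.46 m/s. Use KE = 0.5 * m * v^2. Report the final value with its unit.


Velocity squared = 29.8116
KE = 0.5 * 86.5 * 29.8116 = 1289.35 J

1289.35 J


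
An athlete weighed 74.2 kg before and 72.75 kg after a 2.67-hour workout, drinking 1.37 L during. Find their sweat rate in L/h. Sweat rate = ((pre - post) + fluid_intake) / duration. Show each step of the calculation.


Body mass change = 1.45 kg
Total sweat loss = 1.45 + 1.37 = 2.82 L
Rate = 2.82 / 2.67 = 1.056 L/h

1.056 L/h


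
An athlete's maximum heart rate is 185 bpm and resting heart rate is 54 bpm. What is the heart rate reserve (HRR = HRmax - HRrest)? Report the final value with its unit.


HRR = HRmax - HRrest
= 185 - 54
= 131 bpm

131 bpm


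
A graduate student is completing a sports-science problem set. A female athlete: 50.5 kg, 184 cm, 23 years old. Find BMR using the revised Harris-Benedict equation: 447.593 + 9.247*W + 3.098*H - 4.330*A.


Intercept = 447.593
Weight contribution = 9.247 * 50.5 = 466.9735
Height contribution = 3.098 * 184 = 570.032
Age contribution = 4.33 * 23 = 99.59
BMR = 447.593 + 466.9735 + 570.032 - 99.59
= 1385.01 kcal/day

1385.01 kcal/day


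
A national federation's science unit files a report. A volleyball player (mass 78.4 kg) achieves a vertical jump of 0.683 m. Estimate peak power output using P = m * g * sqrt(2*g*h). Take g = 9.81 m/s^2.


2 * g * h = 2 * 9.81 * 0.683 = 13.40046
sqrt(13.40046) = 3.660664 m/s
P = 78.4 * 9.81 * 3.660664 = 2815.43 W

2815.43 W


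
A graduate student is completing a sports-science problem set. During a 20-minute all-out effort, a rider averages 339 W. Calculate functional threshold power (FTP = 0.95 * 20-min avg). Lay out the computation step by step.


FTP = 0.95 * 339
= 322.05 W

322.05 W


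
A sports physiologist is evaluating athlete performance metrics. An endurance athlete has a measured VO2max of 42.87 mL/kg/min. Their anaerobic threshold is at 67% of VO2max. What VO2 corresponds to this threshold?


Anaerobic threshold VO2 = VO2max * 67%
= 42.87 * 0.67
= 28.72 mL/kg/min

28.72 mL/kg/min


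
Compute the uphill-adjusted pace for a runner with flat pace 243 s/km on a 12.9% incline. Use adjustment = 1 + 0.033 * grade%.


Adjustment factor = 1 + 0.033 * 12.9 = 1.4257
Grade-adjusted pace = 243 * 1.4257 = 346.45 s/km

346.45 s/km


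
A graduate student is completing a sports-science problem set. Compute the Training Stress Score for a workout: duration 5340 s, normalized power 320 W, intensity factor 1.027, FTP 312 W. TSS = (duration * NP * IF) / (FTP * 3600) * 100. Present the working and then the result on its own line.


Product = 5340 * 320 * 1.027 = 1754937.6
Base = 312 * 3600 = 1123200
TSS = 1754937.6 / 1123200 * 100 = 156.24

156.24 TSS


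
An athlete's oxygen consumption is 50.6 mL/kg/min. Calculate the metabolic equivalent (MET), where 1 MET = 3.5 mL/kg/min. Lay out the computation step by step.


MET = VO2 / 3.5
= 50.6 / 3.5
= 14.46 METs

14.46 METs


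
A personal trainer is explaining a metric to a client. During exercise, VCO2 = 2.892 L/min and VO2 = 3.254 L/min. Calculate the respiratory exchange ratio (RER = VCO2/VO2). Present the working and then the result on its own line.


RER = VCO2 / VO2
= 2.892 / 3.254
= 0.8888

0.8888


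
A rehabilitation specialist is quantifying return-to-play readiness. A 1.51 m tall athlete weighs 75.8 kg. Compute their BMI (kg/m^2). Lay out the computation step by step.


height^2 = 2.2801 m^2
BMI = 75.8 / 2.2801 = 33.24 kg/m^2

33.24 kg/m^2


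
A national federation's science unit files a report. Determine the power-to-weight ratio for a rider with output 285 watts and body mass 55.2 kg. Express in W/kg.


P/W = 285 / 55.2 = 5.163 W/kg

5.163 W/kg


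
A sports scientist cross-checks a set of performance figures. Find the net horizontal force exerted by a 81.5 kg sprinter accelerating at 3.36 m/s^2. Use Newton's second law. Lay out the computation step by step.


Newton's second law: F = m * a
F = 81.5 * 3.36 = 273.84 N

273.84 N
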